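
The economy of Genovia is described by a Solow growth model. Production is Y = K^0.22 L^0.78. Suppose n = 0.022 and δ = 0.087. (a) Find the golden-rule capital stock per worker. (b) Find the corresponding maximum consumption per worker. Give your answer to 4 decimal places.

Capital per worker breaks even when investment replaces (n + δ)·k; here n + δ = 0.109.
At the golden rule the marginal product of capital equals n+δ: 0.22·k^(0.22−1) = 0.109. Solving, k_gold = (0.22/0.109)^(1/0.78) ≈ 2.4605.
y_gold = 2.4605^0.22 ≈ 1.2191; c_gold = y_gold − 0.109·k_gold ≈ 0.9509.

(a) k_gold ≈ 2.4605; (b) c_gold ≈ 0.9509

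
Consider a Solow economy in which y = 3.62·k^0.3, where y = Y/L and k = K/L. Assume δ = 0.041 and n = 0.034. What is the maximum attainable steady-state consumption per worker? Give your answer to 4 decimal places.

c_gold ≈ 7.9667

n + δ = 0.034 + 0.041 = 0.075.
Setting f'(k) = n+δ gives 0.3·3.62·k^(0.3−1) = 0.075, hence k_gold = (0.3·3.62/0.075)^(1/0.7) ≈ 45.5240.
y_gold = 3.62·45.5240^0.3 ≈ 11.3810.
c_gold = y_gold − (n+δ)·k_gold = 11.3810 − 0.075·45.5240 ≈ 7.9667.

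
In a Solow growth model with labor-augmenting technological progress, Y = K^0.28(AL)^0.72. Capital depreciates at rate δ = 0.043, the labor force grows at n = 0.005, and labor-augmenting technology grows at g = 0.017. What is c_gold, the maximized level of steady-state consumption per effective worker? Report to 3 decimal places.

The effective depreciation rate is n + g + δ = 0.005 + 0.017 + 0.043 = 0.065.
Maximizing c = f(k) − (n+g+δ)·k gives f'(k) = n+g+δ, i.e. 0.28·k^(0.28−1) = 0.065, so k_gold = (0.28/0.065)^(1/0.72) ≈ 7.6014.
y_gold = 7.6014^0.28 ≈ 1.7646.
c_gold = y_gold − (n+g+δ)·k_gold = 1.7646 − 0.065·7.6014 ≈ 1.2705.

c_gold ≈ 1.271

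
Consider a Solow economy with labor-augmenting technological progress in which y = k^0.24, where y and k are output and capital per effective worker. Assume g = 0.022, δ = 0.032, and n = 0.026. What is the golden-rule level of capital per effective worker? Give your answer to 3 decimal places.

Capital per effective worker breaks even when investment replaces (n + g + δ)·k; here n + g + δ = 0.08.
Golden rule sets MPK = n+g+δ: 0.24·k^(0.24−1) = 0.08, so k_gold = (0.24/0.08)^(1/0.76) ≈ 4.2442.

k_gold ≈ 4.244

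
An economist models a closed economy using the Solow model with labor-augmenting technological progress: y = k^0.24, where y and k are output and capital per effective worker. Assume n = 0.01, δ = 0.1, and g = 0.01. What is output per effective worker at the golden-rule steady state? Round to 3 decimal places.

Capital per effective worker breaks even when investment replaces (n + g + δ)·k; here n + g + δ = 0.12.
Setting f'(k) = n+g+δ gives 0.24·k^(0.24−1) = 0.12, hence k_gold = (0.24/0.12)^(1/0.76) ≈ 2.4894.
Output: y_gold = k_gold^0.24 = 2.4894^0.24 ≈ 1.2447.

y_gold ≈ 1.245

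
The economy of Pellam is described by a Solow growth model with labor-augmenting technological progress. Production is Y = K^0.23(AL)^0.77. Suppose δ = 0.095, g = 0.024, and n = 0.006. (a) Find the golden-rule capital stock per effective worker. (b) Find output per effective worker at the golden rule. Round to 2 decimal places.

Break-even investment rate: n + g + δ = 0.006 + 0.024 + 0.095 = 0.125.
Setting f'(k) = n+g+δ gives 0.23·k^(0.23−1) = 0.125, hence k_gold = (0.23/0.125)^(1/0.77) ≈ 2.2076.
y_gold = 2.2076^0.23 ≈ 1.1998.

(a) k_gold ≈ 2.21; (b) y_gold ≈ 1.20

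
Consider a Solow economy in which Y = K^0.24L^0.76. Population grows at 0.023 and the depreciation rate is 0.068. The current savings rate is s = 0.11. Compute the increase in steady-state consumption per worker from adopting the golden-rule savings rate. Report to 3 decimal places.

Δc ≈ 0.087

n + δ = 0.023 + 0.068 = 0.091.
Current steady state (s = 0.11): k* = (0.11/0.091)^(1/0.76) ≈ 1.2834, y* = 1.2834^0.24 ≈ 1.0617, c* = (1−0.11)·1.0617 ≈ 0.9449.
At the golden rule the marginal product of capital equals n+δ: 0.24·k^(0.24−1) = 0.091. Solving, k_gold = (0.24/0.091)^(1/0.76) ≈ 3.5824.
y_gold = 3.5824^0.24 ≈ 1.3583, c_gold = y_gold − 0.091·k_gold ≈ 1.0323.
Gain: Δc = 1.0323 − 0.9449 ≈ 0.0874.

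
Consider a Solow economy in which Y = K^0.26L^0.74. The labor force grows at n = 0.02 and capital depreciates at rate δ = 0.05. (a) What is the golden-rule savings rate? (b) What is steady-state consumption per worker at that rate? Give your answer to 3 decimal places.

(a) s_gold = 0.260; (b) c_gold ≈ 1.173

n + δ = 0.02 + 0.05 = 0.07.
For Cobb-Douglas, s_gold equals capital's share: s_gold = 0.26.
Setting f'(k) = n+δ gives 0.26·k^(0.26−1) = 0.07, hence k_gold = (0.26/0.07)^(1/0.74) ≈ 5.8898.
y_gold = 5.8898^0.26 ≈ 1.5857; c_gold = (1−0.26)·y_gold ≈ 1.1734.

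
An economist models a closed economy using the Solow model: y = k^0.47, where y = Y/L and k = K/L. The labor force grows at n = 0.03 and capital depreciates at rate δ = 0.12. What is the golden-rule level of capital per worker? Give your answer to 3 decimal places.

n + δ = 0.03 + 0.12 = 0.15.
At the golden rule the marginal product of capital equals n+δ: 0.47·k^(0.47−1) = 0.15. Solving, k_gold = (0.47/0.15)^(1/0.53) ≈ 8.6270.

k_gold ≈ 8.627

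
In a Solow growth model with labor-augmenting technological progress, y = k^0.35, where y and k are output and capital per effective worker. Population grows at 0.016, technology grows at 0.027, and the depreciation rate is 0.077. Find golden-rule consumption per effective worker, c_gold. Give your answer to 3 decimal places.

The effective depreciation rate is n + g + δ = 0.016 + 0.027 + 0.077 = 0.12.
At the golden rule the marginal product of capital equals n+g+δ: 0.35·k^(0.35−1) = 0.12. Solving, k_gold = (0.35/0.12)^(1/0.65) ≈ 5.1905.
y_gold = 5.1905^0.35 ≈ 1.7796.
c_gold = y_gold − (n+g+δ)·k_gold = 1.7796 − 0.12·5.1905 ≈ 1.1567.

c_gold ≈ 1.157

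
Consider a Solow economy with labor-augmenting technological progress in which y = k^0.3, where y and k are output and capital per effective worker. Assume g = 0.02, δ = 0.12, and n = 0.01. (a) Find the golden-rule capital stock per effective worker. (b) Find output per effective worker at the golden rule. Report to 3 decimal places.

(a) k_gold ≈ 2.692; (b) y_gold ≈ 1.346

The effective depreciation rate is n + g + δ = 0.01 + 0.02 + 0.12 = 0.15.
Golden rule sets MPK = n+g+δ: 0.3·k^(0.3−1) = 0.15, so k_gold = (0.3/0.15)^(1/0.7) ≈ 2.6918.
y_gold = 2.6918^0.3 ≈ 1.3459.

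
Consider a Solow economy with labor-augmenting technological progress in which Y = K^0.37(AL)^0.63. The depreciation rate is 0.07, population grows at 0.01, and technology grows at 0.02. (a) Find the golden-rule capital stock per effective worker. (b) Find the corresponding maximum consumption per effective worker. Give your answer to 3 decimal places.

(a) k_gold ≈ 7.978; (b) c_gold ≈ 1.358

n + g + δ = 0.01 + 0.02 + 0.07 = 0.1.
Maximizing c = f(k) − (n+g+δ)·k gives f'(k) = n+g+δ, i.e. 0.37·k^(0.37−1) = 0.1, so k_gold = (0.37/0.1)^(1/0.63) ≈ 7.9782.
y_gold = 7.9782^0.37 ≈ 2.1563; c_gold = y_gold − 0.1·k_gold ≈ 1.3585.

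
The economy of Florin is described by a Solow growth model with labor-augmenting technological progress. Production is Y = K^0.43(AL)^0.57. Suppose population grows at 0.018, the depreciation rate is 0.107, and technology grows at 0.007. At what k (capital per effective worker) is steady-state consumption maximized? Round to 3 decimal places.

n + g + δ = 0.018 + 0.007 + 0.107 = 0.132.
Setting f'(k) = n+g+δ gives 0.43·k^(0.43−1) = 0.132, hence k_gold = (0.43/0.132)^(1/0.57) ≈ 7.9399.

k_gold ≈ 7.940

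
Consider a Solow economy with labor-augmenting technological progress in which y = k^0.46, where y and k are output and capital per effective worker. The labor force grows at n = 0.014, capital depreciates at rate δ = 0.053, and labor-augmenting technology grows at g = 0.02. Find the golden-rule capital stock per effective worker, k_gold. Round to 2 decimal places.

k_gold ≈ 21.84

Break-even investment rate: n + g + δ = 0.014 + 0.02 + 0.053 = 0.087.
Golden rule sets MPK = n+g+δ: 0.46·k^(0.46−1) = 0.087, so k_gold = (0.46/0.087)^(1/0.54) ≈ 21.8439.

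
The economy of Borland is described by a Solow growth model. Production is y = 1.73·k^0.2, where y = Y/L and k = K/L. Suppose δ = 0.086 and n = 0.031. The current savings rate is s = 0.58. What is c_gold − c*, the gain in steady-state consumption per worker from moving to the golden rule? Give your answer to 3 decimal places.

Δc ≈ 0.572

The effective depreciation rate is n + δ = 0.031 + 0.086 = 0.117.
Current steady state (s = 0.58): k* = (0.58·1.73/0.117)^(1/0.8) ≈ 14.6761, y* = 1.73·14.6761^0.2 ≈ 2.9605, c* = (1−0.58)·2.9605 ≈ 1.2434.
Golden rule sets MPK = n+δ: 0.2·1.73·k^(0.2−1) = 0.117, so k_gold = (0.2·1.73/0.117)^(1/0.8) ≈ 3.8780.
y_gold = 1.73·3.8780^0.2 ≈ 2.2687, c_gold = y_gold − 0.117·k_gold ≈ 1.8149.
Gain: Δc = 1.8149 − 1.2434 ≈ 0.5715.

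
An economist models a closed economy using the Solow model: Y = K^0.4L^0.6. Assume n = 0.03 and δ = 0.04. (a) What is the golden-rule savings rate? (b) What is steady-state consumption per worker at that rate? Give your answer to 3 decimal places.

Capital per worker breaks even when investment replaces (n + δ)·k; here n + δ = 0.07.
For Cobb-Douglas, s_gold equals capital's share: s_gold = 0.4.
Setting f'(k) = n+δ gives 0.4·k^(0.4−1) = 0.07, hence k_gold = (0.4/0.07)^(1/0.6) ≈ 18.2643.
y_gold = 18.2643^0.4 ≈ 3.1963; c_gold = (1−0.4)·y_gold ≈ 1.9178.

(a) s_gold = 0.400; (b) c_gold ≈ 1.918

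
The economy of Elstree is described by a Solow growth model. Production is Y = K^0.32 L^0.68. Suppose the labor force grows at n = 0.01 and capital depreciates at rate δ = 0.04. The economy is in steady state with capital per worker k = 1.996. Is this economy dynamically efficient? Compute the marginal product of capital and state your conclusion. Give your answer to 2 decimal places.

n + δ = 0.01 + 0.04 = 0.05.
MPK = 0.32·k^(0.32−1) = 0.32·1.996^(-0.68) ≈ 0.2000.
MPK > 0.05, so the economy is dynamically efficient (under-saving).

dynamically efficient; MPK ≈ 0.20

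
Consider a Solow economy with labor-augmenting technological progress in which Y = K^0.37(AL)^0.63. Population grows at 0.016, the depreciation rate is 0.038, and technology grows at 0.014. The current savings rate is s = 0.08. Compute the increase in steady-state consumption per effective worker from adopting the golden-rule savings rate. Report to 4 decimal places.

Capital per effective worker breaks even when investment replaces (n + g + δ)·k; here n + g + δ = 0.068.
Current steady state (s = 0.08): k* = (0.08/0.068)^(1/0.63) ≈ 1.2943, y* = 1.2943^0.37 ≈ 1.1002, c* = (1−0.08)·1.1002 ≈ 1.0121.
Golden rule sets MPK = n+g+δ: 0.37·k^(0.37−1) = 0.068, so k_gold = (0.37/0.068)^(1/0.63) ≈ 14.7152.
y_gold = 14.7152^0.37 ≈ 2.7044, c_gold = y_gold − 0.068·k_gold ≈ 1.7038.
Gain: Δc = 1.7038 − 1.0121 ≈ 0.6916.

Δc ≈ 0.6916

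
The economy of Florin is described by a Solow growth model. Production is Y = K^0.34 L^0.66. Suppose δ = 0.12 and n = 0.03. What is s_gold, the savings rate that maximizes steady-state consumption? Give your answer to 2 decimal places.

s_gold = 0.34

Break-even investment rate: n + δ = 0.03 + 0.12 = 0.15.
At the golden rule MPK = n+δ, and in any Cobb-Douglas steady state s = (n+δ)·k/y = MPK·k/y = capital's share 0.34.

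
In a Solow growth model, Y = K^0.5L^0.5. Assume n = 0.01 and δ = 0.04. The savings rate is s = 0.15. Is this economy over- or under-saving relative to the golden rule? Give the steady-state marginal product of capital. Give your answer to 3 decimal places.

The effective depreciation rate is n + δ = 0.01 + 0.04 = 0.05.
Steady-state k*: s·k^0.5 = 0.05·k gives k* = (0.15/0.05)^(1/0.5) ≈ 9.0000.
MPK = 0.5·9.0000^(-0.5) ≈ 0.1667.
MPK > n+δ = 0.05, so the economy is dynamically efficient (under-saving).

under-saving; MPK ≈ 0.167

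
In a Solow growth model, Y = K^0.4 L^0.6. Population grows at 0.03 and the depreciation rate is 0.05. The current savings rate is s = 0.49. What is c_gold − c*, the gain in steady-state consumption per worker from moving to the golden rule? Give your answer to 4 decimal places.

Capital per worker breaks even when investment replaces (n + δ)·k; here n + δ = 0.08.
Current steady state (s = 0.49): k* = (0.49/0.08)^(1/0.6) ≈ 20.5042, y* = 20.5042^0.4 ≈ 3.3476, c* = (1−0.49)·3.3476 ≈ 1.7073.
Maximizing c = f(k) − (n+δ)·k gives f'(k) = n+δ, i.e. 0.4·k^(0.4−1) = 0.08, so k_gold = (0.4/0.08)^(1/0.6) ≈ 14.6201.
y_gold = 14.6201^0.4 ≈ 2.9240, c_gold = y_gold − 0.08·k_gold ≈ 1.7544.
Gain: Δc = 1.7544 − 1.7073 ≈ 0.0471.

Δc ≈ 0.0471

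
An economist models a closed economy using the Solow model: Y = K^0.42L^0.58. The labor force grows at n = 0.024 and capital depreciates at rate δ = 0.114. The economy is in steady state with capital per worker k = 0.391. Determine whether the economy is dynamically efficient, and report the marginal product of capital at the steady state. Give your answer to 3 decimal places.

Capital per worker breaks even when investment replaces (n + δ)·k; here n + δ = 0.138.
MPK = 0.42·k^(0.42−1) = 0.42·0.391^(-0.58) ≈ 0.7241.
MPK > 0.138, so the economy is dynamically efficient (under-saving).

dynamically efficient; MPK ≈ 0.724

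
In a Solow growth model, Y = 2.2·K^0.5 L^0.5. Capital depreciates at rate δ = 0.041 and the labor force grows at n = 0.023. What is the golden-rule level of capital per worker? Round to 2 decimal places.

k_gold ≈ 295.41

n + δ = 0.023 + 0.041 = 0.064.
Golden rule sets MPK = n+δ: 0.5·2.2·k^(0.5−1) = 0.064, so k_gold = (0.5·2.2/0.064)^(1/0.5) ≈ 295.4102.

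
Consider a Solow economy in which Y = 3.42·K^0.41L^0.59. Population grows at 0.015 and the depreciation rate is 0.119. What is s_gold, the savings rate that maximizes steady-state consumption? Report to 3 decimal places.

Break-even investment rate: n + δ = 0.015 + 0.119 = 0.134.
At the golden rule MPK = n+δ, and in any Cobb-Douglas steady state s = (n+δ)·k/y = MPK·k/y = capital's share 0.41.

s_gold = 0.410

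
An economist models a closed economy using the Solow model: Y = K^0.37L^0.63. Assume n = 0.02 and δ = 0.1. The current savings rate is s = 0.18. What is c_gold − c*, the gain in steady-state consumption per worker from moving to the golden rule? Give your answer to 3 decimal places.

Δc ≈ 0.180

The effective depreciation rate is n + δ = 0.02 + 0.1 = 0.12.
Current steady state (s = 0.18): k* = (0.18/0.12)^(1/0.63) ≈ 1.9033, y* = 1.9033^0.37 ≈ 1.2689, c* = (1−0.18)·1.2689 ≈ 1.0405.
At the golden rule the marginal product of capital equals n+δ: 0.37·k^(0.37−1) = 0.12. Solving, k_gold = (0.37/0.12)^(1/0.63) ≈ 5.9734.
y_gold = 5.9734^0.37 ≈ 1.9373, c_gold = y_gold − 0.12·k_gold ≈ 1.2205.
Gain: Δc = 1.2205 − 1.0405 ≈ 0.1800.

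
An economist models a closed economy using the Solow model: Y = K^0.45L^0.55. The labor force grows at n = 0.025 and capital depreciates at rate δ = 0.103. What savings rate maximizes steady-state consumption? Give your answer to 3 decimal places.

s_gold = 0.450

Break-even investment rate: n + δ = 0.025 + 0.103 = 0.128.
At the golden rule MPK = n+δ, and in any Cobb-Douglas steady state s = (n+δ)·k/y = MPK·k/y = capital's share 0.45.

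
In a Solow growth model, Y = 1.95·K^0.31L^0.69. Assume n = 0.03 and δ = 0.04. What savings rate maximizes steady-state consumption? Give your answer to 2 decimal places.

The effective depreciation rate is n + δ = 0.03 + 0.04 = 0.07.
At the golden rule MPK = n+δ, and in any Cobb-Douglas steady state s = (n+δ)·k/y = MPK·k/y = capital's share 0.31.

s_gold = 0.31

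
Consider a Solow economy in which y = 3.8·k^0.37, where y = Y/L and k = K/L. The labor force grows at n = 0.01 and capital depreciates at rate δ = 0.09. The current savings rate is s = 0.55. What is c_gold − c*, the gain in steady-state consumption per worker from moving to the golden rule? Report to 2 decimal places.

Δc ≈ 1.11

Break-even investment rate: n + δ = 0.01 + 0.09 = 0.1.
Current steady state (s = 0.55): k* = (0.55·3.8/0.1)^(1/0.63) ≈ 124.5863, y* = 3.8·124.5863^0.37 ≈ 22.6521, c* = (1−0.55)·22.6521 ≈ 10.1934.
Setting f'(k) = n+δ gives 0.37·3.8·k^(0.37−1) = 0.1, hence k_gold = (0.37·3.8/0.1)^(1/0.63) ≈ 66.4047.
y_gold = 3.8·66.4047^0.37 ≈ 17.9472, c_gold = y_gold − 0.1·k_gold ≈ 11.3067.
Gain: Δc = 11.3067 − 10.1934 ≈ 1.1133.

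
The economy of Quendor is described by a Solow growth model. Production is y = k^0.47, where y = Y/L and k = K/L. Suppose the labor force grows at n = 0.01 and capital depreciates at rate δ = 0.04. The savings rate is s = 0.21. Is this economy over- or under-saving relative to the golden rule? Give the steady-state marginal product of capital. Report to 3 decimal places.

n + δ = 0.01 + 0.04 = 0.05.
Steady-state k*: s·k^0.47 = 0.05·k gives k* = (0.21/0.05)^(1/0.53) ≈ 14.9948.
MPK = 0.47·14.9948^(-0.53) ≈ 0.1119.
MPK > n+δ = 0.05, so the economy is dynamically efficient (under-saving).

under-saving; MPK ≈ 0.112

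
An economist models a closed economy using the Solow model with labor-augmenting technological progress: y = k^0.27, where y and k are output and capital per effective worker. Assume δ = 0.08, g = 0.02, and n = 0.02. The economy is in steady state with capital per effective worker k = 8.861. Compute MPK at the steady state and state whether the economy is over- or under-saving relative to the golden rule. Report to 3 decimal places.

over-saving; MPK ≈ 0.055

The effective depreciation rate is n + g + δ = 0.02 + 0.02 + 0.08 = 0.12.
MPK = 0.27·k^(0.27−1) = 0.27·8.861^(-0.73) ≈ 0.0549.
MPK < 0.12, so the economy is dynamically inefficient (over-saving).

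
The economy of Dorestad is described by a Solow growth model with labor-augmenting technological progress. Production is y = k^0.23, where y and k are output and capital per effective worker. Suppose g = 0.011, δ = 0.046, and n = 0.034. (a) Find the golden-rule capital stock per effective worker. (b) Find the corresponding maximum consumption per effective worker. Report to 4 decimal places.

(a) k_gold ≈ 3.3340; (b) c_gold ≈ 1.0157

n + g + δ = 0.034 + 0.011 + 0.046 = 0.091.
At the golden rule the marginal product of capital equals n+g+δ: 0.23·k^(0.23−1) = 0.091. Solving, k_gold = (0.23/0.091)^(1/0.77) ≈ 3.3340.
y_gold = 3.3340^0.23 ≈ 1.3191; c_gold = y_gold − 0.091·k_gold ≈ 1.0157.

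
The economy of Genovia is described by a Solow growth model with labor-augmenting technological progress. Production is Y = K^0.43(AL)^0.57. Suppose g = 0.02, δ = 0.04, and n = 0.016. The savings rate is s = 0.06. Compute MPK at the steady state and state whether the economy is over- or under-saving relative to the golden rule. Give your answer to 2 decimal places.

The effective depreciation rate is n + g + δ = 0.016 + 0.02 + 0.04 = 0.076.
Steady-state k*: s·k^0.43 = 0.076·k gives k* = (0.06/0.076)^(1/0.57) ≈ 0.6605.
MPK = 0.43·0.6605^(-0.57) ≈ 0.5447.
MPK > n+g+δ = 0.076, so the economy is dynamically efficient (under-saving).

under-saving; MPK ≈ 0.54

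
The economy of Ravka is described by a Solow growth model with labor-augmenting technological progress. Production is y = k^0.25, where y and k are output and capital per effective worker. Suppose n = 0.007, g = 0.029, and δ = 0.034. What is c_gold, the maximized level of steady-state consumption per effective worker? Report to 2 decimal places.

c_gold ≈ 1.15

Break-even investment rate: n + g + δ = 0.007 + 0.029 + 0.034 = 0.07.
At the golden rule the marginal product of capital equals n+g+δ: 0.25·k^(0.25−1) = 0.07. Solving, k_gold = (0.25/0.07)^(1/0.75) ≈ 5.4591.
y_gold = 5.4591^0.25 ≈ 1.5286.
c_gold = y_gold − (n+g+δ)·k_gold = 1.5286 − 0.07·5.4591 ≈ 1.1464.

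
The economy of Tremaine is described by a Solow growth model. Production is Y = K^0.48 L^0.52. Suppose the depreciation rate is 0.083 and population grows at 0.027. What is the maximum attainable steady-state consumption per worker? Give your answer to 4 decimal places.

c_gold ≈ 2.0260

The effective depreciation rate is n + δ = 0.027 + 0.083 = 0.11.
Setting f'(k) = n+δ gives 0.48·k^(0.48−1) = 0.11, hence k_gold = (0.48/0.11)^(1/0.52) ≈ 17.0011.
y_gold = 17.0011^0.48 ≈ 3.8961.
c_gold = y_gold − (n+δ)·k_gold = 3.8961 − 0.11·17.0011 ≈ 2.0260.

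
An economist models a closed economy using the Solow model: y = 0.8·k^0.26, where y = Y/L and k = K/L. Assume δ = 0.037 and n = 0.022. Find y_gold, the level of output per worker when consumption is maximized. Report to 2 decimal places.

Capital per worker breaks even when investment replaces (n + δ)·k; here n + δ = 0.059.
Golden rule sets MPK = n+δ: 0.26·0.8·k^(0.26−1) = 0.059, so k_gold = (0.26·0.8/0.059)^(1/0.74) ≈ 5.4888.
Output: y_gold = 0.8·k_gold^0.26 = 0.8·5.4888^0.26 ≈ 1.2455.

y_gold ≈ 1.25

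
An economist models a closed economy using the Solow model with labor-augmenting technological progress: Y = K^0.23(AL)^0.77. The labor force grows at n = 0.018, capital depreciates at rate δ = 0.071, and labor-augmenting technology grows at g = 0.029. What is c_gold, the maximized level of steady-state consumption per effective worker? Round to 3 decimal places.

n + g + δ = 0.018 + 0.029 + 0.071 = 0.118.
Setting f'(k) = n+g+δ gives 0.23·k^(0.23−1) = 0.118, hence k_gold = (0.23/0.118)^(1/0.77) ≈ 2.3792.
y_gold = 2.3792^0.23 ≈ 1.2206.
c_gold = y_gold − (n+g+δ)·k_gold = 1.2206 − 0.118·2.3792 ≈ 0.9399.

c_gold ≈ 0.940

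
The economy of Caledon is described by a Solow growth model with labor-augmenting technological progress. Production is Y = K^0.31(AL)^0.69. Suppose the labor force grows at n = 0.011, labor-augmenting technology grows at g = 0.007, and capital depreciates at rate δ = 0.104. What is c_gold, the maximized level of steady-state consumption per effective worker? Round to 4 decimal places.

n + g + δ = 0.011 + 0.007 + 0.104 = 0.122.
Maximizing c = f(k) − (n+g+δ)·k gives f'(k) = n+g+δ, i.e. 0.31·k^(0.31−1) = 0.122, so k_gold = (0.31/0.122)^(1/0.69) ≈ 3.8633.
y_gold = 3.8633^0.31 ≈ 1.5204.
c_gold = y_gold − (n+g+δ)·k_gold = 1.5204 − 0.122·3.8633 ≈ 1.0491.

c_gold ≈ 1.0491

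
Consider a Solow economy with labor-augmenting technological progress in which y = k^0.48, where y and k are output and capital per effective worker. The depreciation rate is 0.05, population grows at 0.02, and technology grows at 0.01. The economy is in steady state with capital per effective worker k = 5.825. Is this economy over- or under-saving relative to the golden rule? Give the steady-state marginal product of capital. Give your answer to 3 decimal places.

under-saving; MPK ≈ 0.192

Capital per effective worker breaks even when investment replaces (n + g + δ)·k; here n + g + δ = 0.08.
MPK = 0.48·k^(0.48−1) = 0.48·5.825^(-0.52) ≈ 0.1920.
MPK > 0.08, so the economy is dynamically efficient (under-saving).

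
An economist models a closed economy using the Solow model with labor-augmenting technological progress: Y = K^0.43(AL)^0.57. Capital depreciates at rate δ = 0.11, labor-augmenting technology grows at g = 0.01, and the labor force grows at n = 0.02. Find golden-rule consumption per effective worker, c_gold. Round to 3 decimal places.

c_gold ≈ 1.329

n + g + δ = 0.02 + 0.01 + 0.11 = 0.14.
Maximizing c = f(k) − (n+g+δ)·k gives f'(k) = n+g+δ, i.e. 0.43·k^(0.43−1) = 0.14, so k_gold = (0.43/0.14)^(1/0.57) ≈ 7.1612.
y_gold = 7.1612^0.43 ≈ 2.3315.
c_gold = y_gold − (n+g+δ)·k_gold = 2.3315 − 0.14·7.1612 ≈ 1.3290.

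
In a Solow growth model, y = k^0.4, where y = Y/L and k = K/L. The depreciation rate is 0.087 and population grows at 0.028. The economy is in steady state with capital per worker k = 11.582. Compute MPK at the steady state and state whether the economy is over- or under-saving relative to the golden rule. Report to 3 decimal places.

over-saving; MPK ≈ 0.092

The effective depreciation rate is n + δ = 0.028 + 0.087 = 0.115.
MPK = 0.4·k^(0.4−1) = 0.4·11.582^(-0.6) ≈ 0.0920.
MPK < 0.115, so the economy is dynamically inefficient (over-saving).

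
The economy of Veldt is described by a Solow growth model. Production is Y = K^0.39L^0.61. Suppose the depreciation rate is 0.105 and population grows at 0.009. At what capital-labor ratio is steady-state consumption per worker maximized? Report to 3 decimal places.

Capital per worker breaks even when investment replaces (n + δ)·k; here n + δ = 0.114.
Setting f'(k) = n+δ gives 0.39·k^(0.39−1) = 0.114, hence k_gold = (0.39/0.114)^(1/0.61) ≈ 7.5105.

k_gold ≈ 7.511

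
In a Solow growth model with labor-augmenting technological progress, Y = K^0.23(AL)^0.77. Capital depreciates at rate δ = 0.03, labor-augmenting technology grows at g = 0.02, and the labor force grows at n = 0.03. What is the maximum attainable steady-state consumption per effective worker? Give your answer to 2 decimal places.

c_gold ≈ 1.06

Break-even investment rate: n + g + δ = 0.03 + 0.02 + 0.03 = 0.08.
Setting f'(k) = n+g+δ gives 0.23·k^(0.23−1) = 0.08, hence k_gold = (0.23/0.08)^(1/0.77) ≈ 3.9412.
y_gold = 3.9412^0.23 ≈ 1.3709.
c_gold = y_gold − (n+g+δ)·k_gold = 1.3709 − 0.08·3.9412 ≈ 1.0556.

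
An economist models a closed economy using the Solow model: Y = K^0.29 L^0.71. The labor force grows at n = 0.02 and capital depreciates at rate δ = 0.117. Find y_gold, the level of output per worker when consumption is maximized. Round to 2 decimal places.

The effective depreciation rate is n + δ = 0.02 + 0.117 = 0.137.
Setting f'(k) = n+δ gives 0.29·k^(0.29−1) = 0.137, hence k_gold = (0.29/0.137)^(1/0.71) ≈ 2.8754.
Output: y_gold = k_gold^0.29 = 2.8754^0.29 ≈ 1.3584.

y_gold ≈ 1.36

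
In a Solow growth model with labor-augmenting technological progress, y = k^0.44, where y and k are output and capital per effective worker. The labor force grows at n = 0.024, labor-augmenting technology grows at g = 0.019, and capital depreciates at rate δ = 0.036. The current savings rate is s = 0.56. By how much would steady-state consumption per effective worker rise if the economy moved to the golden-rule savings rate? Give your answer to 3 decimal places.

Capital per effective worker breaks even when investment replaces (n + g + δ)·k; here n + g + δ = 0.079.
Current steady state (s = 0.56): k* = (0.56/0.079)^(1/0.56) ≈ 33.0262, y* = 33.0262^0.44 ≈ 4.6591, c* = (1−0.56)·4.6591 ≈ 2.0500.
Golden rule sets MPK = n+g+δ: 0.44·k^(0.44−1) = 0.079, so k_gold = (0.44/0.079)^(1/0.56) ≈ 21.4700.
y_gold = 21.4700^0.44 ≈ 3.8548, c_gold = y_gold − 0.079·k_gold ≈ 2.1587.
Gain: Δc = 2.1587 − 2.0500 ≈ 0.1087.

Δc ≈ 0.109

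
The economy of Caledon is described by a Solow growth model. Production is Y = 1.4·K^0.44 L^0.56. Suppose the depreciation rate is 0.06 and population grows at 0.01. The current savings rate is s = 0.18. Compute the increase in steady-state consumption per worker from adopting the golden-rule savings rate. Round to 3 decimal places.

Δc ≈ 1.188

The effective depreciation rate is n + δ = 0.01 + 0.06 = 0.07.
Current steady state (s = 0.18): k* = (0.18·1.4/0.07)^(1/0.56) ≈ 9.8491, y* = 1.4·9.8491^0.44 ≈ 3.8302, c* = (1−0.18)·3.8302 ≈ 3.1408.
Setting f'(k) = n+δ gives 0.44·1.4·k^(0.44−1) = 0.07, hence k_gold = (0.44·1.4/0.07)^(1/0.56) ≈ 48.5933.
y_gold = 1.4·48.5933^0.44 ≈ 7.7307, c_gold = y_gold − 0.07·k_gold ≈ 4.3292.
Gain: Δc = 4.3292 − 3.1408 ≈ 1.1884.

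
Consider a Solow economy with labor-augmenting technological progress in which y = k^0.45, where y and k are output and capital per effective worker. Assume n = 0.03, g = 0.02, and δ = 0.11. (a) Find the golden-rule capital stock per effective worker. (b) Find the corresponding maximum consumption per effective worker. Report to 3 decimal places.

n + g + δ = 0.03 + 0.02 + 0.11 = 0.16.
Setting f'(k) = n+g+δ gives 0.45·k^(0.45−1) = 0.16, hence k_gold = (0.45/0.16)^(1/0.55) ≈ 6.5544.
y_gold = 6.5544^0.45 ≈ 2.3304; c_gold = y_gold − 0.16·k_gold ≈ 1.2817.

(a) k_gold ≈ 6.554; (b) c_gold ≈ 1.282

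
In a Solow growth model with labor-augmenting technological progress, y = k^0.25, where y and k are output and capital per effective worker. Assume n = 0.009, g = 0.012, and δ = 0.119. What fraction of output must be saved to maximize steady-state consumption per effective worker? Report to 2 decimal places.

s_gold = 0.25

n + g + δ = 0.009 + 0.012 + 0.119 = 0.14.
At the golden rule MPK = n+g+δ, and in any Cobb-Douglas steady state s = (n+g+δ)·k/y = MPK·k/y = capital's share 0.25.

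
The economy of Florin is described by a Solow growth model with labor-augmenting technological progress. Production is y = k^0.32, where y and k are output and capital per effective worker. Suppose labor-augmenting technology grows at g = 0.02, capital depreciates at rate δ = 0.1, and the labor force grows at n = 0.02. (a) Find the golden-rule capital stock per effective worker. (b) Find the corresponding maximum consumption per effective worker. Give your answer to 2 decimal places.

(a) k_gold ≈ 3.37; (b) c_gold ≈ 1.00

The effective depreciation rate is n + g + δ = 0.02 + 0.02 + 0.1 = 0.14.
Maximizing c = f(k) − (n+g+δ)·k gives f'(k) = n+g+δ, i.e. 0.32·k^(0.32−1) = 0.14, so k_gold = (0.32/0.14)^(1/0.68) ≈ 3.3727.
y_gold = 3.3727^0.32 ≈ 1.4755; c_gold = y_gold − 0.14·k_gold ≈ 1.0034.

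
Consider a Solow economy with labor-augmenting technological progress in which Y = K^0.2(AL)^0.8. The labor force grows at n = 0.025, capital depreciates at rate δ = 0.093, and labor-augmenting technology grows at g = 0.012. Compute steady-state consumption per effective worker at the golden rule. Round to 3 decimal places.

c_gold ≈ 0.891

The effective depreciation rate is n + g + δ = 0.025 + 0.012 + 0.093 = 0.13.
Golden rule sets MPK = n+g+δ: 0.2·k^(0.2−1) = 0.13, so k_gold = (0.2/0.13)^(1/0.8) ≈ 1.7134.
y_gold = 1.7134^0.2 ≈ 1.1137.
c_gold = y_gold − (n+g+δ)·k_gold = 1.1137 − 0.13·1.7134 ≈ 0.8910.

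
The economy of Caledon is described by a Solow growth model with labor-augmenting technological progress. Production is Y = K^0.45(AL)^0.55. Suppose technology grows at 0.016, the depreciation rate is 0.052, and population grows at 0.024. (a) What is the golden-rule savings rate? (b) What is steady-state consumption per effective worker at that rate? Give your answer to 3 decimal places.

The effective depreciation rate is n + g + δ = 0.024 + 0.016 + 0.052 = 0.092.
For Cobb-Douglas, s_gold equals capital's share: s_gold = 0.45.
Setting f'(k) = n+g+δ gives 0.45·k^(0.45−1) = 0.092, hence k_gold = (0.45/0.092)^(1/0.55) ≈ 17.9267.
y_gold = 17.9267^0.45 ≈ 3.6650; c_gold = (1−0.45)·y_gold ≈ 2.0158.

(a) s_gold = 0.450; (b) c_gold ≈ 2.016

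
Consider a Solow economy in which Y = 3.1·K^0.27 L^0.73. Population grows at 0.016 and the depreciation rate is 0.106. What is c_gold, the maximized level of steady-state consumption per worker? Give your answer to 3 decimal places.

n + δ = 0.016 + 0.106 = 0.122.
Setting f'(k) = n+δ gives 0.27·3.1·k^(0.27−1) = 0.122, hence k_gold = (0.27·3.1/0.122)^(1/0.73) ≈ 13.9864.
y_gold = 3.1·13.9864^0.27 ≈ 6.3198.
c_gold = y_gold − (n+δ)·k_gold = 6.3198 − 0.122·13.9864 ≈ 4.6134.

c_gold ≈ 4.613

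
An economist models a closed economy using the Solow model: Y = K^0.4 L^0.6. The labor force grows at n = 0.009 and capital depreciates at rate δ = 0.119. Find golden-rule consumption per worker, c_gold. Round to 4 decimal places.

c_gold ≈ 1.2825

Break-even investment rate: n + δ = 0.009 + 0.119 = 0.128.
At the golden rule the marginal product of capital equals n+δ: 0.4·k^(0.4−1) = 0.128. Solving, k_gold = (0.4/0.128)^(1/0.6) ≈ 6.6796.
y_gold = 6.6796^0.4 ≈ 2.1375.
c_gold = y_gold − (n+δ)·k_gold = 2.1375 − 0.128·6.6796 ≈ 1.2825.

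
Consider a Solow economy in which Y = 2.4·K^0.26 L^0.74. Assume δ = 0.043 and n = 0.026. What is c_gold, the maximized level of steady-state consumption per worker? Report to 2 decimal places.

c_gold ≈ 3.85

Capital per worker breaks even when investment replaces (n + δ)·k; here n + δ = 0.069.
Golden rule sets MPK = n+δ: 0.26·2.4·k^(0.26−1) = 0.069, so k_gold = (0.26·2.4/0.069)^(1/0.74) ≈ 19.6040.
y_gold = 2.4·19.6040^0.26 ≈ 5.2026.
c_gold = y_gold − (n+δ)·k_gold = 5.2026 − 0.069·19.6040 ≈ 3.8499.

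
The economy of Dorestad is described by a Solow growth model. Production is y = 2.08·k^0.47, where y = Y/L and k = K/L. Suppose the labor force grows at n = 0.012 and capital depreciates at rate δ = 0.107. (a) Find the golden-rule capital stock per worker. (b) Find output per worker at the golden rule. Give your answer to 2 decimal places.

(a) k_gold ≈ 53.17; (b) y_gold ≈ 13.46

The effective depreciation rate is n + δ = 0.012 + 0.107 = 0.119.
Setting f'(k) = n+δ gives 0.47·2.08·k^(0.47−1) = 0.119, hence k_gold = (0.47·2.08/0.119)^(1/0.53) ≈ 53.1725.
y_gold = 2.08·53.1725^0.47 ≈ 13.4628.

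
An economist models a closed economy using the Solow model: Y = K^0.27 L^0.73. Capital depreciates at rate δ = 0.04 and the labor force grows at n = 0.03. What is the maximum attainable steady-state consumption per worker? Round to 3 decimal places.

n + δ = 0.03 + 0.04 = 0.07.
Maximizing c = f(k) − (n+δ)·k gives f'(k) = n+δ, i.e. 0.27·k^(0.27−1) = 0.07, so k_gold = (0.27/0.07)^(1/0.73) ≈ 6.3548.
y_gold = 6.3548^0.27 ≈ 1.6475.
c_gold = y_gold − (n+δ)·k_gold = 1.6475 − 0.07·6.3548 ≈ 1.2027.

c_gold ≈ 1.203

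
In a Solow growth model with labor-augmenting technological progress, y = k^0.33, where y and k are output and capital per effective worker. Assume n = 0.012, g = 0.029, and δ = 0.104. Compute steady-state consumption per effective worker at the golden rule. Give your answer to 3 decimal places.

n + g + δ = 0.012 + 0.029 + 0.104 = 0.145.
Golden rule sets MPK = n+g+δ: 0.33·k^(0.33−1) = 0.145, so k_gold = (0.33/0.145)^(1/0.67) ≈ 3.4124.
y_gold = 3.4124^0.33 ≈ 1.4994.
c_gold = y_gold − (n+g+δ)·k_gold = 1.4994 − 0.145·3.4124 ≈ 1.0046.

c_gold ≈ 1.005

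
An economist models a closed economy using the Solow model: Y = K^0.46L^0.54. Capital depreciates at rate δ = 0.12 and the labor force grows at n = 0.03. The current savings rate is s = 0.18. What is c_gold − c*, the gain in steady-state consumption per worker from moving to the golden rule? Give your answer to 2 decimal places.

Capital per worker breaks even when investment replaces (n + δ)·k; here n + δ = 0.15.
Current steady state (s = 0.18): k* = (0.18/0.15)^(1/0.54) ≈ 1.4016, y* = 1.4016^0.46 ≈ 1.1680, c* = (1−0.18)·1.1680 ≈ 0.9578.
At the golden rule the marginal product of capital equals n+δ: 0.46·k^(0.46−1) = 0.15. Solving, k_gold = (0.46/0.15)^(1/0.54) ≈ 7.9659.
y_gold = 7.9659^0.46 ≈ 2.5976, c_gold = y_gold − 0.15·k_gold ≈ 1.4027.
Gain: Δc = 1.4027 − 0.9578 ≈ 0.4449.

Δc ≈ 0.44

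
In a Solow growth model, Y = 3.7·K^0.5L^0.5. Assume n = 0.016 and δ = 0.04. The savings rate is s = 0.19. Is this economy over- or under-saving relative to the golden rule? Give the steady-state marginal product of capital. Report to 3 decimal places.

under-saving; MPK ≈ 0.147

n + δ = 0.016 + 0.04 = 0.056.
Steady-state k*: s·A·k^0.5 = 0.056·k gives k* = (0.19·3.7/0.056)^(1/0.5) ≈ 157.5922.
MPK = 0.5·3.7·157.5922^(-0.5) ≈ 0.1474.
MPK > n+δ = 0.056, so the economy is dynamically efficient (under-saving).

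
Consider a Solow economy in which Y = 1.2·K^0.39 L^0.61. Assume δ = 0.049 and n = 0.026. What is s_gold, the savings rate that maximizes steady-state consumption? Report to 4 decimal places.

s_gold = 0.3900

The effective depreciation rate is n + δ = 0.026 + 0.049 = 0.075.
At the golden rule MPK = n+δ, and in any Cobb-Douglas steady state s = (n+δ)·k/y = MPK·k/y = capital's share 0.39.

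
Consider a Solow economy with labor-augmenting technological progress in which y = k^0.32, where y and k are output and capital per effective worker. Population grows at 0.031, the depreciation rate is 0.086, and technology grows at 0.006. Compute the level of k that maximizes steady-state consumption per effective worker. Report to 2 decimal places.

Break-even investment rate: n + g + δ = 0.031 + 0.006 + 0.086 = 0.123.
Golden rule sets MPK = n+g+δ: 0.32·k^(0.32−1) = 0.123, so k_gold = (0.32/0.123)^(1/0.68) ≈ 4.0799.

k_gold ≈ 4.08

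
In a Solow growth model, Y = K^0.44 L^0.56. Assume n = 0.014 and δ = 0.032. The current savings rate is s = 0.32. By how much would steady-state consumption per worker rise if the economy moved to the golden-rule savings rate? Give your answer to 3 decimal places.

Capital per worker breaks even when investment replaces (n + δ)·k; here n + δ = 0.046.
Current steady state (s = 0.32): k* = (0.32/0.046)^(1/0.56) ≈ 31.9354, y* = 31.9354^0.44 ≈ 4.5907, c* = (1−0.32)·4.5907 ≈ 3.1217.
Golden rule sets MPK = n+δ: 0.44·k^(0.44−1) = 0.046, so k_gold = (0.44/0.046)^(1/0.56) ≈ 56.3950.
y_gold = 56.3950^0.44 ≈ 5.8958, c_gold = y_gold − 0.046·k_gold ≈ 3.3017.
Gain: Δc = 3.3017 − 3.1217 ≈ 0.1800.

Δc ≈ 0.180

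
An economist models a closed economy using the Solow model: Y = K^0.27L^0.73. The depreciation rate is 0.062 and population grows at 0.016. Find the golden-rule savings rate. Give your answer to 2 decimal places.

Capital per worker breaks even when investment replaces (n + δ)·k; here n + δ = 0.078.
At the golden rule MPK = n+δ, and in any Cobb-Douglas steady state s = (n+δ)·k/y = MPK·k/y = capital's share 0.27.

s_gold = 0.27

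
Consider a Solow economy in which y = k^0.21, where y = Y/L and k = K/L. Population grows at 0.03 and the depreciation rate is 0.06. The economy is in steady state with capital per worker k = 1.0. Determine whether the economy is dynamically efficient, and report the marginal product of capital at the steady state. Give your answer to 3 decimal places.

Capital per worker breaks even when investment replaces (n + δ)·k; here n + δ = 0.09.
MPK = 0.21·k^(0.21−1) = 0.21·1.0^(-0.79) ≈ 0.2100.
MPK > 0.09, so the economy is dynamically efficient (under-saving).

dynamically efficient; MPK ≈ 0.210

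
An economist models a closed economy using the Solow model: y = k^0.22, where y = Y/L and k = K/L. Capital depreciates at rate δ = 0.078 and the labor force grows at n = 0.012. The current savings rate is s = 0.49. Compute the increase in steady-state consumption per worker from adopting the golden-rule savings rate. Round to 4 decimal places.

Δc ≈ 0.1811

Capital per worker breaks even when investment replaces (n + δ)·k; here n + δ = 0.09.
Current steady state (s = 0.49): k* = (0.49/0.09)^(1/0.78) ≈ 8.7807, y* = 8.7807^0.22 ≈ 1.6128, c* = (1−0.49)·1.6128 ≈ 0.8225.
Maximizing c = f(k) − (n+δ)·k gives f'(k) = n+δ, i.e. 0.22·k^(0.22−1) = 0.09, so k_gold = (0.22/0.09)^(1/0.78) ≈ 3.1453.
y_gold = 3.1453^0.22 ≈ 1.2867, c_gold = y_gold − 0.09·k_gold ≈ 1.0036.
Gain: Δc = 1.0036 − 0.8225 ≈ 0.1811.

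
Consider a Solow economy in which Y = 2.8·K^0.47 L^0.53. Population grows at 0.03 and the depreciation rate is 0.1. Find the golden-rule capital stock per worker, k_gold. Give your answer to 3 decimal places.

k_gold ≈ 78.853

Break-even investment rate: n + δ = 0.03 + 0.1 = 0.13.
At the golden rule the marginal product of capital equals n+δ: 0.47·2.8·k^(0.47−1) = 0.13. Solving, k_gold = (0.47·2.8/0.13)^(1/0.53) ≈ 78.8526.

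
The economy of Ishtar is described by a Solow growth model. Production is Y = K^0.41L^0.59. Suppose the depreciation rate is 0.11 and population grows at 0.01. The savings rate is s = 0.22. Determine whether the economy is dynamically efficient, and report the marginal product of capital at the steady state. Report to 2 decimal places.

dynamically efficient; MPK ≈ 0.22

Break-even investment rate: n + δ = 0.01 + 0.11 = 0.12.
Steady-state k*: s·k^0.41 = 0.12·k gives k* = (0.22/0.12)^(1/0.59) ≈ 2.7936.
MPK = 0.41·2.7936^(-0.59) ≈ 0.2236.
MPK > n+δ = 0.12, so the economy is dynamically efficient (under-saving).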